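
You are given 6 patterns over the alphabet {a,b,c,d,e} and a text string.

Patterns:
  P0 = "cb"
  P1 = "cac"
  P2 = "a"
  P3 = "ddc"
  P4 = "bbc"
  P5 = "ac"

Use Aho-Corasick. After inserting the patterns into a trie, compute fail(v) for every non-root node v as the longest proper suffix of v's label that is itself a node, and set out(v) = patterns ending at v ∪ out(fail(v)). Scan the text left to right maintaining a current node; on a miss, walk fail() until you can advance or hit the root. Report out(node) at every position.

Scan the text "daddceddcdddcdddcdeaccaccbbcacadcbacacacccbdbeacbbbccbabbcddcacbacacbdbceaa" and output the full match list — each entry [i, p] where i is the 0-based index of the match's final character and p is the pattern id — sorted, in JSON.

Build:
Trie nodes:
  n0 'ε': a→5 b→9 c→1 d→6
  n1 'c': a→3 b→2
  n2 'cb': ·  [P0 ends]
  n3 'ca': c→4
  n4 'cac': ·  [P1 ends]
  n5 'a': c→12  [P2 ends]
  n6 'd': d→7
  n7 'dd': c→8
  n8 'ddc': ·  [P3 ends]
  n9 'b': b→10
  n10 'bb': c→11
  n11 'bbc': ·  [P4 ends]
  n12 'ac': ·  [P5 ends]

BFS fail/out derivation:
  n1('c'): parent n0 fail=0; on 'c' 0 → fail=0;  out ∅∪∅=∅
  n5('a'): parent n0 fail=0; on 'a' 0 → fail=0;  out {2}∪∅={2}
  n6('d'): parent n0 fail=0; on 'd' 0 → fail=0;  out ∅∪∅=∅
  n9('b'): parent n0 fail=0; on 'b' 0 → fail=0;  out ∅∪∅=∅
  n2('cb'): parent n1 fail=0; on 'b' 0 → fail=9;  out {0}∪∅={0}
  n3('ca'): parent n1 fail=0; on 'a' 0 → fail=5;  out ∅∪{2}={2}
  n7('dd'): parent n6 fail=0; on 'd' 0 → fail=6;  out ∅∪∅=∅
  n10('bb'): parent n9 fail=0; on 'b' 0 → fail=9;  out ∅∪∅=∅
  n12('ac'): parent n5 fail=0; on 'c' 0 → fail=1;  out {5}∪∅={5}
  n4('cac'): parent n3 fail=5; on 'c' 5 → fail=12;  out {1}∪{5}={1,5}
  n8('ddc'): parent n7 fail=6; on 'c' 6→0 → fail=1;  out {3}∪∅={3}
  n11('bbc'): parent n10 fail=9; on 'c' 9→0 → fail=1;  out {4}∪∅={4}

Run:
pos 0 'd': at 6
pos 1 'a': at 5 ·f  ** P2@[1:1]
pos 2 'd': at 6 ·f
pos 3 'd': at 7
pos 4 'c': at 8  ** P3@[2:4]
pos 5 'e': at 0 ·f
pos 6 'd': at 6
pos 7 'd': at 7
pos 8 'c': at 8  ** P3@[6:8]
pos 9 'd': at 6 ·f
pos 10 'd': at 7
pos 11 'd': at 7 ·f
pos 12 'c': at 8  ** P3@[10:12]
pos 13 'd': at 6 ·f
pos 14 'd': at 7
pos 15 'd': at 7 ·f
pos 16 'c': at 8  ** P3@[14:16]
pos 17 'd': at 6 ·f
pos 18 'e': at 0 ·f
pos 19 'a': at 5  ** P2@[19:19]
pos 20 'c': at 12  ** P5@[19:20]
pos 21 'c': at 1 ·f
pos 22 'a': at 3  ** P2@[22:22]
pos 23 'c': at 4  ** P1@[21:23],P5@[22:23]
pos 24 'c': at 1 ·f
pos 25 'b': at 2  ** P0@[24:25]
pos 26 'b': at 10 ·f
pos 27 'c': at 11  ** P4@[25:27]
pos 28 'a': at 3 ·f  ** P2@[28:28]
pos 29 'c': at 4  ** P1@[27:29],P5@[28:29]
pos 30 'a': at 3 ·f  ** P2@[30:30]
pos 31 'd': at 6 ·f
pos 32 'c': at 1 ·f
pos 33 'b': at 2  ** P0@[32:33]
pos 34 'a': at 5 ·f  ** P2@[34:34]
pos 35 'c': at 12  ** P5@[34:35]
pos 36 'a': at 3 ·f  ** P2@[36:36]
pos 37 'c': at 4  ** P1@[35:37],P5@[36:37]
pos 38 'a': at 3 ·f  ** P2@[38:38]
pos 39 'c': at 4  ** P1@[37:39],P5@[38:39]
pos 40 'c': at 1 ·f
pos 41 'c': at 1 ·f
pos 42 'b': at 2  ** P0@[41:42]
pos 43 'd': at 6 ·f
pos 44 'b': at 9 ·f
pos 45 'e': at 0 ·f
pos 46 'a': at 5  ** P2@[46:46]
pos 47 'c': at 12  ** P5@[46:47]
pos 48 'b': at 2 ·f  ** P0@[47:48]
pos 49 'b': at 10 ·f
pos 50 'b': at 10 ·f
pos 51 'c': at 11  ** P4@[49:51]
pos 52 'c': at 1 ·f
pos 53 'b': at 2  ** P0@[52:53]
pos 54 'a': at 5 ·f  ** P2@[54:54]
pos 55 'b': at 9 ·f
pos 56 'b': at 10
pos 57 'c': at 11  ** P4@[55:57]
pos 58 'd': at 6 ·f
pos 59 'd': at 7
pos 60 'c': at 8  ** P3@[58:60]
pos 61 'a': at 3 ·f  ** P2@[61:61]
pos 62 'c': at 4  ** P1@[60:62],P5@[61:62]
pos 63 'b': at 2 ·f  ** P0@[62:63]
pos 64 'a': at 5 ·f  ** P2@[64:64]
pos 65 'c': at 12  ** P5@[64:65]
pos 66 'a': at 3 ·f  ** P2@[66:66]
pos 67 'c': at 4  ** P1@[65:67],P5@[66:67]
pos 68 'b': at 2 ·f  ** P0@[67:68]
pos 69 'd': at 6 ·f
pos 70 'b': at 9 ·f
pos 71 'c': at 1 ·f
pos 72 'e': at 0 ·f
pos 73 'a': at 5  ** P2@[73:73]
pos 74 'a': at 5 ·f  ** P2@[74:74]

Result: [[1,2],[4,3],[8,3],[12,3],[16,3],[19,2],[20,5],[22,2],[23,1],[23,5],[25,0],[27,4],[28,2],[29,1],[29,5],[30,2],[33,0],[34,2],[35,5],[36,2],[37,1],[37,5],[38,2],[39,1],[39,5],[42,0],[46,2],[47,5],[48,0],[51,4],[53,0],[54,2],[57,4],[60,3],[61,2],[62,1],[62,5],[63,0],[64,2],[65,5],[66,2],[67,1],[67,5],[68,0],[73,2],[74,2]]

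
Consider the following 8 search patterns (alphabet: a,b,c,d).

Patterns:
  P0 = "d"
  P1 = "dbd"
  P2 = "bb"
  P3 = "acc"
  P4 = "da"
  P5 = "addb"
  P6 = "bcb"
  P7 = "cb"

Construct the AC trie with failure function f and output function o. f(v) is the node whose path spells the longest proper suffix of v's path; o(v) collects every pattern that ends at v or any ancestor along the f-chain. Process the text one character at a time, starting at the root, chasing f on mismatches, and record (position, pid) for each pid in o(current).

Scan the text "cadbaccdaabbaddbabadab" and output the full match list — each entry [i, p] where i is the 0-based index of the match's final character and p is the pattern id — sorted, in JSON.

Build:
Trie nodes:
  0='ε' goto a→6 b→4 c→15 d→1
  1='d' goto a→9 b→2  [P0 ends]
  2='db' goto d→3
  3='dbd' goto ·  [P1 ends]
  4='b' goto b→5 c→13
  5='bb' goto ·  [P2 ends]
  6='a' goto c→7 d→10
  7='ac' goto c→8
  8='acc' goto ·  [P3 ends]
  9='da' goto ·  [P4 ends]
  10='ad' goto d→11
  11='add' goto b→12
  12='addb' goto ·  [P5 ends]
  13='bc' goto b→14
  14='bcb' goto ·  [P6 ends]
  15='c' goto b→16
  16='cb' goto ·  [P7 ends]

Failure links (BFS by depth):
  fail(1) 'd': from fail(0)=0 chase 'd': 0 ⇒ 0;  out={0}∪out(0)={0}
  fail(4) 'b': from fail(0)=0 chase 'b': 0 ⇒ 0;  out=∅∪out(0)=∅
  fail(6) 'a': from fail(0)=0 chase 'a': 0 ⇒ 0;  out=∅∪out(0)=∅
  fail(15) 'c': from fail(0)=0 chase 'c': 0 ⇒ 0;  out=∅∪out(0)=∅
  fail(2) 'db': from fail(1)=0 chase 'b': 0 ⇒ 4;  out=∅∪out(4)=∅
  fail(5) 'bb': from fail(4)=0 chase 'b': 0 ⇒ 4;  out={2}∪out(4)={2}
  fail(7) 'ac': from fail(6)=0 chase 'c': 0 ⇒ 15;  out=∅∪out(15)=∅
  fail(9) 'da': from fail(1)=0 chase 'a': 0 ⇒ 6;  out={4}∪out(6)={4}
  fail(10) 'ad': from fail(6)=0 chase 'd': 0 ⇒ 1;  out=∅∪out(1)={0}
  fail(13) 'bc': from fail(4)=0 chase 'c': 0 ⇒ 15;  out=∅∪out(15)=∅
  fail(16) 'cb': from fail(15)=0 chase 'b': 0 ⇒ 4;  out={7}∪out(4)={7}
  fail(3) 'dbd': from fail(2)=4 chase 'd': 4→0 ⇒ 1;  out={1}∪out(1)={0,1}
  fail(8) 'acc': from fail(7)=15 chase 'c': 15→0 ⇒ 15;  out={3}∪out(15)={3}
  fail(11) 'add': from fail(10)=1 chase 'd': 1→0 ⇒ 1;  out=∅∪out(1)={0}
  fail(14) 'bcb': from fail(13)=15 chase 'b': 15 ⇒ 16;  out={6}∪out(16)={6,7}
  fail(12) 'addb': from fail(11)=1 chase 'b': 1 ⇒ 2;  out={5}∪out(2)={5}

Text stream:
i=0 'c': node 0→15
i=1 'a': node 15→6 (via fail)
i=2 'd': node 6→10  ** P0@[2:2]
i=3 'b': node 10→2 (via fail)
i=4 'a': node 2→6 (via fail)
i=5 'c': node 6→7
i=6 'c': node 7→8  ** P3@[4:6]
i=7 'd': node 8→1 (via fail)  ** P0@[7:7]
i=8 'a': node 1→9  ** P4@[7:8]
i=9 'a': node 9→6 (via fail)
i=10 'b': node 6→4 (via fail)
i=11 'b': node 4→5  ** P2@[10:11]
i=12 'a': node 5→6 (via fail)
i=13 'd': node 6→10  ** P0@[13:13]
i=14 'd': node 10→11  ** P0@[14:14]
i=15 'b': node 11→12  ** P5@[12:15]
i=16 'a': node 12→6 (via fail)
i=17 'b': node 6→4 (via fail)
i=18 'a': node 4→6 (via fail)
i=19 'd': node 6→10  ** P0@[19:19]
i=20 'a': node 10→9 (via fail)  ** P4@[19:20]
i=21 'b': node 9→4 (via fail)

All matches (sorted): [[2,0],[6,3],[7,0],[8,4],[11,2],[13,0],[14,0],[15,5],[19,0],[20,4]]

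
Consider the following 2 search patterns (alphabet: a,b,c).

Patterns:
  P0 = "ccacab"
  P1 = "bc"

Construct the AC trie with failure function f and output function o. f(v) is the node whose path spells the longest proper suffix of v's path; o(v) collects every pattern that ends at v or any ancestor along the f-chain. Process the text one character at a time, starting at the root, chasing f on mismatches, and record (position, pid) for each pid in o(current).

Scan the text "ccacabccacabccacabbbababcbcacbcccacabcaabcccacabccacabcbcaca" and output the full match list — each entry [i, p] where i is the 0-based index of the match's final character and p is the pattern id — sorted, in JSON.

Construct AC machine:
Trie nodes:
  n0 'ε': b→7 c→1
  n1 'c': c→2
  n2 'cc': a→3
  n3 'cca': c→4
  n4 'ccac': a→5
  n5 'ccaca': b→6
  n6 'ccacab': ·  ←P0
  n7 'b': c→8
  n8 'bc': ·  ←P1

Failure links (BFS by depth):
  fail(1) 'c': from fail(0)=0 chase 'c': 0 ⇒ 0;  out=∅∪out(0)=∅
  fail(7) 'b': from fail(0)=0 chase 'b': 0 ⇒ 0;  out=∅∪out(0)=∅
  fail(2) 'cc': from fail(1)=0 chase 'c': 0 ⇒ 1;  out=∅∪out(1)=∅
  fail(8) 'bc': from fail(7)=0 chase 'c': 0 ⇒ 1;  out={1}∪out(1)={1}
  fail(3) 'cca': from fail(2)=1 chase 'a': 1→0 ⇒ 0;  out=∅∪out(0)=∅
  fail(4) 'ccac': from fail(3)=0 chase 'c': 0 ⇒ 1;  out=∅∪out(1)=∅
  fail(5) 'ccaca': from fail(4)=1 chase 'a': 1→0 ⇒ 0;  out=∅∪out(0)=∅
  fail(6) 'ccacab': from fail(5)=0 chase 'b': 0 ⇒ 7;  out={0}∪out(7)={0}

Run:
pos 0 'c': at 1
pos 1 'c': at 2
pos 2 'a': at 3
pos 3 'c': at 4
pos 4 'a': at 5
pos 5 'b': at 6  ** P0@[0:5]
pos 6 'c': at 8 (fail-walked)  ** P1@[5:6]
pos 7 'c': at 2 (fail-walked)
pos 8 'a': at 3
pos 9 'c': at 4
pos 10 'a': at 5
pos 11 'b': at 6  ** P0@[6:11]
pos 12 'c': at 8 (fail-walked)  ** P1@[11:12]
pos 13 'c': at 2 (fail-walked)
pos 14 'a': at 3
pos 15 'c': at 4
pos 16 'a': at 5
pos 17 'b': at 6  ** P0@[12:17]
pos 18 'b': at 7 (fail-walked)
pos 19 'b': at 7 (fail-walked)
pos 20 'a': at 0 (fail-walked)
pos 21 'b': at 7
pos 22 'a': at 0 (fail-walked)
pos 23 'b': at 7
pos 24 'c': at 8  ** P1@[23:24]
pos 25 'b': at 7 (fail-walked)
pos 26 'c': at 8  ** P1@[25:26]
pos 27 'a': at 0 (fail-walked)
pos 28 'c': at 1
pos 29 'b': at 7 (fail-walked)
pos 30 'c': at 8  ** P1@[29:30]
pos 31 'c': at 2 (fail-walked)
pos 32 'c': at 2 (fail-walked)
pos 33 'a': at 3
pos 34 'c': at 4
pos 35 'a': at 5
pos 36 'b': at 6  ** P0@[31:36]
pos 37 'c': at 8 (fail-walked)  ** P1@[36:37]
pos 38 'a': at 0 (fail-walked)
pos 39 'a': at 0
pos 40 'b': at 7
pos 41 'c': at 8  ** P1@[40:41]
pos 42 'c': at 2 (fail-walked)
pos 43 'c': at 2 (fail-walked)
pos 44 'a': at 3
pos 45 'c': at 4
pos 46 'a': at 5
pos 47 'b': at 6  ** P0@[42:47]
pos 48 'c': at 8 (fail-walked)  ** P1@[47:48]
pos 49 'c': at 2 (fail-walked)
pos 50 'a': at 3
pos 51 'c': at 4
pos 52 'a': at 5
pos 53 'b': at 6  ** P0@[48:53]
pos 54 'c': at 8 (fail-walked)  ** P1@[53:54]
pos 55 'b': at 7 (fail-walked)
pos 56 'c': at 8  ** P1@[55:56]
pos 57 'a': at 0 (fail-walked)
pos 58 'c': at 1
pos 59 'a': at 0 (fail-walked)

Matches: [[5,0],[6,1],[11,0],[12,1],[17,0],[24,1],[26,1],[30,1],[36,0],[37,1],[41,1],[47,0],[48,1],[53,0],[54,1],[56,1]]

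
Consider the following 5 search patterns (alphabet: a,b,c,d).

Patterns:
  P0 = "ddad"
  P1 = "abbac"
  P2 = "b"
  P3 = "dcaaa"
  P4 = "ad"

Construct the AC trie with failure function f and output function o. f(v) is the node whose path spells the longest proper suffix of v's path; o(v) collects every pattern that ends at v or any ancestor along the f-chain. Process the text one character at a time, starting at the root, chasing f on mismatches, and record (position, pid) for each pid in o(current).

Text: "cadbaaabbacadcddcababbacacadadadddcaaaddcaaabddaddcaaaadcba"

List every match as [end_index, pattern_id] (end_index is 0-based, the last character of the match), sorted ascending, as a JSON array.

Build automaton:
Trie nodes:
  0='ε' goto a→5 b→10 d→1
  1='d' goto c→11 d→2
  2='dd' goto a→3
  3='dda' goto d→4
  4='ddad' goto ·  [P0 ends]
  5='a' goto b→6 d→15
  6='ab' goto b→7
  7='abb' goto a→8
  8='abba' goto c→9
  9='abbac' goto ·  [P1 ends]
  10='b' goto ·  [P2 ends]
  11='dc' goto a→12
  12='dca' goto a→13
  13='dcaa' goto a→14
  14='dcaaa' goto ·  [P3 ends]
  15='ad' goto ·  [P4 ends]

Failure links (BFS by depth):
  n1('d'): parent n0 fail=0; on 'd' 0 → fail=0;  out ∅∪∅=∅
  n5('a'): parent n0 fail=0; on 'a' 0 → fail=0;  out ∅∪∅=∅
  n10('b'): parent n0 fail=0; on 'b' 0 → fail=0;  out {2}∪∅={2}
  n2('dd'): parent n1 fail=0; on 'd' 0 → fail=1;  out ∅∪∅=∅
  n6('ab'): parent n5 fail=0; on 'b' 0 → fail=10;  out ∅∪{2}={2}
  n11('dc'): parent n1 fail=0; on 'c' 0 → fail=0;  out ∅∪∅=∅
  n15('ad'): parent n5 fail=0; on 'd' 0 → fail=1;  out {4}∪∅={4}
  n3('dda'): parent n2 fail=1; on 'a' 1→0 → fail=5;  out ∅∪∅=∅
  n7('abb'): parent n6 fail=10; on 'b' 10→0 → fail=10;  out ∅∪{2}={2}
  n12('dca'): parent n11 fail=0; on 'a' 0 → fail=5;  out ∅∪∅=∅
  n4('ddad'): parent n3 fail=5; on 'd' 5 → fail=15;  out {0}∪{4}={0,4}
  n8('abba'): parent n7 fail=10; on 'a' 10→0 → fail=5;  out ∅∪∅=∅
  n13('dcaa'): parent n12 fail=5; on 'a' 5→0 → fail=5;  out ∅∪∅=∅
  n9('abbac'): parent n8 fail=5; on 'c' 5→0 → fail=0;  out {1}∪∅={1}
  n14('dcaaa'): parent n13 fail=5; on 'a' 5→0 → fail=5;  out {3}∪∅={3}

Scan:
i=0 'c': node 0→0
i=1 'a': node 0→5
i=2 'd': node 5→15  ** P4@[1:2]
i=3 'b': node 15→10 (fail-walked)  ** P2@[3:3]
i=4 'a': node 10→5 (fail-walked)
i=5 'a': node 5→5 (fail-walked)
i=6 'a': node 5→5 (fail-walked)
i=7 'b': node 5→6  ** P2@[7:7]
i=8 'b': node 6→7  ** P2@[8:8]
i=9 'a': node 7→8
i=10 'c': node 8→9  ** P1@[6:10]
i=11 'a': node 9→5 (fail-walked)
i=12 'd': node 5→15  ** P4@[11:12]
i=13 'c': node 15→11 (fail-walked)
i=14 'd': node 11→1 (fail-walked)
i=15 'd': node 1→2
i=16 'c': node 2→11 (fail-walked)
i=17 'a': node 11→12
i=18 'b': node 12→6 (fail-walked)  ** P2@[18:18]
i=19 'a': node 6→5 (fail-walked)
i=20 'b': node 5→6  ** P2@[20:20]
i=21 'b': node 6→7  ** P2@[21:21]
i=22 'a': node 7→8
i=23 'c': node 8→9  ** P1@[19:23]
i=24 'a': node 9→5 (fail-walked)
i=25 'c': node 5→0 (fail-walked)
i=26 'a': node 0→5
i=27 'd': node 5→15  ** P4@[26:27]
i=28 'a': node 15→5 (fail-walked)
i=29 'd': node 5→15  ** P4@[28:29]
i=30 'a': node 15→5 (fail-walked)
i=31 'd': node 5→15  ** P4@[30:31]
i=32 'd': node 15→2 (fail-walked)
i=33 'd': node 2→2 (fail-walked)
i=34 'c': node 2→11 (fail-walked)
i=35 'a': node 11→12
i=36 'a': node 12→13
i=37 'a': node 13→14  ** P3@[33:37]
i=38 'd': node 14→15 (fail-walked)  ** P4@[37:38]
i=39 'd': node 15→2 (fail-walked)
i=40 'c': node 2→11 (fail-walked)
i=41 'a': node 11→12
i=42 'a': node 12→13
i=43 'a': node 13→14  ** P3@[39:43]
i=44 'b': node 14→6 (fail-walked)  ** P2@[44:44]
i=45 'd': node 6→1 (fail-walked)
i=46 'd': node 1→2
i=47 'a': node 2→3
i=48 'd': node 3→4  ** P0@[45:48],P4@[47:48]
i=49 'd': node 4→2 (fail-walked)
i=50 'c': node 2→11 (fail-walked)
i=51 'a': node 11→12
i=52 'a': node 12→13
i=53 'a': node 13→14  ** P3@[49:53]
i=54 'a': node 14→5 (fail-walked)
i=55 'd': node 5→15  ** P4@[54:55]
i=56 'c': node 15→11 (fail-walked)
i=57 'b': node 11→10 (fail-walked)  ** P2@[57:57]
i=58 'a': node 10→5 (fail-walked)

Matches: [[2,4],[3,2],[7,2],[8,2],[10,1],[12,4],[18,2],[20,2],[21,2],[23,1],[27,4],[29,4],[31,4],[37,3],[38,4],[43,3],[44,2],[48,0],[48,4],[53,3],[55,4],[57,2]]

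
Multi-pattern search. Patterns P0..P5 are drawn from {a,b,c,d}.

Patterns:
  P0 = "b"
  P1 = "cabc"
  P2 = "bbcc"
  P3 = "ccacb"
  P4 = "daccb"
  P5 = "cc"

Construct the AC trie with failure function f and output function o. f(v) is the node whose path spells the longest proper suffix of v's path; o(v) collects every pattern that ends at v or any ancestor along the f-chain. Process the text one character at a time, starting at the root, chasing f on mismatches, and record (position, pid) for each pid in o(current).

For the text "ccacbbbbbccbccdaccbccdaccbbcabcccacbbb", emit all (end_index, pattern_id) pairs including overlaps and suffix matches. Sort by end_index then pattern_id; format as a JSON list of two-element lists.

Build automaton:
Trie (insert patterns):
  0='ε' goto b→1 c→2 d→13
  1='b' goto b→6  [P0 ends]
  2='c' goto a→3 c→9
  3='ca' goto b→4
  4='cab' goto c→5
  5='cabc' goto ·  [P1 ends]
  6='bb' goto c→7
  7='bbc' goto c→8
  8='bbcc' goto ·  [P2 ends]
  9='cc' goto a→10  [P5 ends]
  10='cca' goto c→11
  11='ccac' goto b→12
  12='ccacb' goto ·  [P3 ends]
  13='d' goto a→14
  14='da' goto c→15
  15='dac' goto c→16
  16='dacc' goto b→17
  17='daccb' goto ·  [P4 ends]

Failure links (BFS by depth):
  fail(1) 'b': from fail(0)=0 chase 'b': 0 ⇒ 0;  out={0}∪out(0)={0}
  fail(2) 'c': from fail(0)=0 chase 'c': 0 ⇒ 0;  out=∅∪out(0)=∅
  fail(13) 'd': from fail(0)=0 chase 'd': 0 ⇒ 0;  out=∅∪out(0)=∅
  fail(3) 'ca': from fail(2)=0 chase 'a': 0 ⇒ 0;  out=∅∪out(0)=∅
  fail(6) 'bb': from fail(1)=0 chase 'b': 0 ⇒ 1;  out=∅∪out(1)={0}
  fail(9) 'cc': from fail(2)=0 chase 'c': 0 ⇒ 2;  out={5}∪out(2)={5}
  fail(14) 'da': from fail(13)=0 chase 'a': 0 ⇒ 0;  out=∅∪out(0)=∅
  fail(4) 'cab': from fail(3)=0 chase 'b': 0 ⇒ 1;  out=∅∪out(1)={0}
  fail(7) 'bbc': from fail(6)=1 chase 'c': 1→0 ⇒ 2;  out=∅∪out(2)=∅
  fail(10) 'cca': from fail(9)=2 chase 'a': 2 ⇒ 3;  out=∅∪out(3)=∅
  fail(15) 'dac': from fail(14)=0 chase 'c': 0 ⇒ 2;  out=∅∪out(2)=∅
  fail(5) 'cabc': from fail(4)=1 chase 'c': 1→0 ⇒ 2;  out={1}∪out(2)={1}
  fail(8) 'bbcc': from fail(7)=2 chase 'c': 2 ⇒ 9;  out={2}∪out(9)={2,5}
  fail(11) 'ccac': from fail(10)=3 chase 'c': 3→0 ⇒ 2;  out=∅∪out(2)=∅
  fail(16) 'dacc': from fail(15)=2 chase 'c': 2 ⇒ 9;  out=∅∪out(9)={5}
  fail(12) 'ccacb': from fail(11)=2 chase 'b': 2→0 ⇒ 1;  out={3}∪out(1)={0,3}
  fail(17) 'daccb': from fail(16)=9 chase 'b': 9→2→0 ⇒ 1;  out={4}∪out(1)={0,4}

Text stream:
pos 0 'c': at 2
pos 1 'c': at 9  ** P5@[0:1]
pos 2 'a': at 10
pos 3 'c': at 11
pos 4 'b': at 12  ** P0@[4:4],P3@[0:4]
pos 5 'b': at 6 ·f  ** P0@[5:5]
pos 6 'b': at 6 ·f  ** P0@[6:6]
pos 7 'b': at 6 ·f  ** P0@[7:7]
pos 8 'b': at 6 ·f  ** P0@[8:8]
pos 9 'c': at 7
pos 10 'c': at 8  ** P2@[7:10],P5@[9:10]
pos 11 'b': at 1 ·f  ** P0@[11:11]
pos 12 'c': at 2 ·f
pos 13 'c': at 9  ** P5@[12:13]
pos 14 'd': at 13 ·f
pos 15 'a': at 14
pos 16 'c': at 15
pos 17 'c': at 16  ** P5@[16:17]
pos 18 'b': at 17  ** P0@[18:18],P4@[14:18]
pos 19 'c': at 2 ·f
pos 20 'c': at 9  ** P5@[19:20]
pos 21 'd': at 13 ·f
pos 22 'a': at 14
pos 23 'c': at 15
pos 24 'c': at 16  ** P5@[23:24]
pos 25 'b': at 17  ** P0@[25:25],P4@[21:25]
pos 26 'b': at 6 ·f  ** P0@[26:26]
pos 27 'c': at 7
pos 28 'a': at 3 ·f
pos 29 'b': at 4  ** P0@[29:29]
pos 30 'c': at 5  ** P1@[27:30]
pos 31 'c': at 9 ·f  ** P5@[30:31]
pos 32 'c': at 9 ·f  ** P5@[31:32]
pos 33 'a': at 10
pos 34 'c': at 11
pos 35 'b': at 12  ** P0@[35:35],P3@[31:35]
pos 36 'b': at 6 ·f  ** P0@[36:36]
pos 37 'b': at 6 ·f  ** P0@[37:37]

All matches (sorted): [[1,5],[4,0],[4,3],[5,0],[6,0],[7,0],[8,0],[10,2],[10,5],[11,0],[13,5],[17,5],[18,0],[18,4],[20,5],[24,5],[25,0],[25,4],[26,0],[29,0],[30,1],[31,5],[32,5],[35,0],[35,3],[36,0],[37,0]]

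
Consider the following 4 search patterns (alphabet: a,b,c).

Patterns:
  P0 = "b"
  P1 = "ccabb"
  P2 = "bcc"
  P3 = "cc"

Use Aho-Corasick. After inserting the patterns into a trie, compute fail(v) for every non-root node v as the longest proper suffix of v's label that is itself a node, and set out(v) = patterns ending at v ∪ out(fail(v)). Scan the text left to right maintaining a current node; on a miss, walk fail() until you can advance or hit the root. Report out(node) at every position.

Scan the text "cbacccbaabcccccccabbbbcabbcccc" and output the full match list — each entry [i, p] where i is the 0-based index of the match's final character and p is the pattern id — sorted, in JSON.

Build automaton:
Trie (insert patterns):
  0='ε' goto b→1 c→2
  1='b' goto c→7  ←P0
  2='c' goto c→3
  3='cc' goto a→4  ←P3
  4='cca' goto b→5
  5='ccab' goto b→6
  6='ccabb' goto ·  ←P1
  7='bc' goto c→8
  8='bcc' goto ·  ←P2

Failure links (BFS by depth):
  fail(1) 'b': from fail(0)=0 chase 'b': 0 ⇒ 0;  out={0}∪out(0)={0}
  fail(2) 'c': from fail(0)=0 chase 'c': 0 ⇒ 0;  out=∅∪out(0)=∅
  fail(3) 'cc': from fail(2)=0 chase 'c': 0 ⇒ 2;  out={3}∪out(2)={3}
  fail(7) 'bc': from fail(1)=0 chase 'c': 0 ⇒ 2;  out=∅∪out(2)=∅
  fail(4) 'cca': from fail(3)=2 chase 'a': 2→0 ⇒ 0;  out=∅∪out(0)=∅
  fail(8) 'bcc': from fail(7)=2 chase 'c': 2 ⇒ 3;  out={2}∪out(3)={2,3}
  fail(5) 'ccab': from fail(4)=0 chase 'b': 0 ⇒ 1;  out=∅∪out(1)={0}
  fail(6) 'ccabb': from fail(5)=1 chase 'b': 1→0 ⇒ 1;  out={1}∪out(1)={0,1}

Scan:
pos 0 'c': at 2
pos 1 'b': at 1 (fail-walked)  ** P0@[1:1]
pos 2 'a': at 0 (fail-walked)
pos 3 'c': at 2
pos 4 'c': at 3  ** P3@[3:4]
pos 5 'c': at 3 (fail-walked)  ** P3@[4:5]
pos 6 'b': at 1 (fail-walked)  ** P0@[6:6]
pos 7 'a': at 0 (fail-walked)
pos 8 'a': at 0
pos 9 'b': at 1  ** P0@[9:9]
pos 10 'c': at 7
pos 11 'c': at 8  ** P2@[9:11],P3@[10:11]
pos 12 'c': at 3 (fail-walked)  ** P3@[11:12]
pos 13 'c': at 3 (fail-walked)  ** P3@[12:13]
pos 14 'c': at 3 (fail-walked)  ** P3@[13:14]
pos 15 'c': at 3 (fail-walked)  ** P3@[14:15]
pos 16 'c': at 3 (fail-walked)  ** P3@[15:16]
pos 17 'a': at 4
pos 18 'b': at 5  ** P0@[18:18]
pos 19 'b': at 6  ** P0@[19:19],P1@[15:19]
pos 20 'b': at 1 (fail-walked)  ** P0@[20:20]
pos 21 'b': at 1 (fail-walked)  ** P0@[21:21]
pos 22 'c': at 7
pos 23 'a': at 0 (fail-walked)
pos 24 'b': at 1  ** P0@[24:24]
pos 25 'b': at 1 (fail-walked)  ** P0@[25:25]
pos 26 'c': at 7
pos 27 'c': at 8  ** P2@[25:27],P3@[26:27]
pos 28 'c': at 3 (fail-walked)  ** P3@[27:28]
pos 29 'c': at 3 (fail-walked)  ** P3@[28:29]

Matches: [[1,0],[4,3],[5,3],[6,0],[9,0],[11,2],[11,3],[12,3],[13,3],[14,3],[15,3],[16,3],[18,0],[19,0],[19,1],[20,0],[21,0],[24,0],[25,0],[27,2],[27,3],[28,3],[29,3]]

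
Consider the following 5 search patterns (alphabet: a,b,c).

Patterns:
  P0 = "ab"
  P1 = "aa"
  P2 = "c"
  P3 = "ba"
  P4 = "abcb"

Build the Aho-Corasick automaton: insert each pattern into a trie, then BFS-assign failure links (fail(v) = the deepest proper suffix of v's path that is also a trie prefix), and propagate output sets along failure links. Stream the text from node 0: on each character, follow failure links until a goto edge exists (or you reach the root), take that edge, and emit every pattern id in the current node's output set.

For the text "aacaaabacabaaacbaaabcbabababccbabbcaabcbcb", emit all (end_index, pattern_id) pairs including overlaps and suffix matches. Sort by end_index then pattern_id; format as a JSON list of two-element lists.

Build:
Trie (insert patterns):
  0='ε' goto a→1 b→5 c→4
  1='a' goto a→3 b→2
  2='ab' goto c→7  ←P0
  3='aa' goto ·  ←P1
  4='c' goto ·  ←P2
  5='b' goto a→6
  6='ba' goto ·  ←P3
  7='abc' goto b→8
  8='abcb' goto ·  ←P4

BFS fail/out derivation:
  n1('a'): parent n0 fail=0; on 'a' 0 → fail=0;  out ∅∪∅=∅
  n4('c'): parent n0 fail=0; on 'c' 0 → fail=0;  out {2}∪∅={2}
  n5('b'): parent n0 fail=0; on 'b' 0 → fail=0;  out ∅∪∅=∅
  n2('ab'): parent n1 fail=0; on 'b' 0 → fail=5;  out {0}∪∅={0}
  n3('aa'): parent n1 fail=0; on 'a' 0 → fail=1;  out {1}∪∅={1}
  n6('ba'): parent n5 fail=0; on 'a' 0 → fail=1;  out {3}∪∅={3}
  n7('abc'): parent n2 fail=5; on 'c' 5→0 → fail=4;  out ∅∪{2}={2}
  n8('abcb'): parent n7 fail=4; on 'b' 4→0 → fail=5;  out {4}∪∅={4}

Run:
[0] read 'a'  n0⇒n1
[1] read 'a'  n1⇒n3  ** P1@[0:1]
[2] read 'c'  n3⇒n4 (via fail)  ** P2@[2:2]
[3] read 'a'  n4⇒n1 (via fail)
[4] read 'a'  n1⇒n3  ** P1@[3:4]
[5] read 'a'  n3⇒n3 (via fail)  ** P1@[4:5]
[6] read 'b'  n3⇒n2 (via fail)  ** P0@[5:6]
[7] read 'a'  n2⇒n6 (via fail)  ** P3@[6:7]
[8] read 'c'  n6⇒n4 (via fail)  ** P2@[8:8]
[9] read 'a'  n4⇒n1 (via fail)
[10] read 'b'  n1⇒n2  ** P0@[9:10]
[11] read 'a'  n2⇒n6 (via fail)  ** P3@[10:11]
[12] read 'a'  n6⇒n3 (via fail)  ** P1@[11:12]
[13] read 'a'  n3⇒n3 (via fail)  ** P1@[12:13]
[14] read 'c'  n3⇒n4 (via fail)  ** P2@[14:14]
[15] read 'b'  n4⇒n5 (via fail)
[16] read 'a'  n5⇒n6  ** P3@[15:16]
[17] read 'a'  n6⇒n3 (via fail)  ** P1@[16:17]
[18] read 'a'  n3⇒n3 (via fail)  ** P1@[17:18]
[19] read 'b'  n3⇒n2 (via fail)  ** P0@[18:19]
[20] read 'c'  n2⇒n7  ** P2@[20:20]
[21] read 'b'  n7⇒n8  ** P4@[18:21]
[22] read 'a'  n8⇒n6 (via fail)  ** P3@[21:22]
[23] read 'b'  n6⇒n2 (via fail)  ** P0@[22:23]
[24] read 'a'  n2⇒n6 (via fail)  ** P3@[23:24]
[25] read 'b'  n6⇒n2 (via fail)  ** P0@[24:25]
[26] read 'a'  n2⇒n6 (via fail)  ** P3@[25:26]
[27] read 'b'  n6⇒n2 (via fail)  ** P0@[26:27]
[28] read 'c'  n2⇒n7  ** P2@[28:28]
[29] read 'c'  n7⇒n4 (via fail)  ** P2@[29:29]
[30] read 'b'  n4⇒n5 (via fail)
[31] read 'a'  n5⇒n6  ** P3@[30:31]
[32] read 'b'  n6⇒n2 (via fail)  ** P0@[31:32]
[33] read 'b'  n2⇒n5 (via fail)
[34] read 'c'  n5⇒n4 (via fail)  ** P2@[34:34]
[35] read 'a'  n4⇒n1 (via fail)
[36] read 'a'  n1⇒n3  ** P1@[35:36]
[37] read 'b'  n3⇒n2 (via fail)  ** P0@[36:37]
[38] read 'c'  n2⇒n7  ** P2@[38:38]
[39] read 'b'  n7⇒n8  ** P4@[36:39]
[40] read 'c'  n8⇒n4 (via fail)  ** P2@[40:40]
[41] read 'b'  n4⇒n5 (via fail)

Result: [[1,1],[2,2],[4,1],[5,1],[6,0],[7,3],[8,2],[10,0],[11,3],[12,1],[13,1],[14,2],[16,3],[17,1],[18,1],[19,0],[20,2],[21,4],[22,3],[23,0],[24,3],[25,0],[26,3],[27,0],[28,2],[29,2],[31,3],[32,0],[34,2],[36,1],[37,0],[38,2],[39,4],[40,2]]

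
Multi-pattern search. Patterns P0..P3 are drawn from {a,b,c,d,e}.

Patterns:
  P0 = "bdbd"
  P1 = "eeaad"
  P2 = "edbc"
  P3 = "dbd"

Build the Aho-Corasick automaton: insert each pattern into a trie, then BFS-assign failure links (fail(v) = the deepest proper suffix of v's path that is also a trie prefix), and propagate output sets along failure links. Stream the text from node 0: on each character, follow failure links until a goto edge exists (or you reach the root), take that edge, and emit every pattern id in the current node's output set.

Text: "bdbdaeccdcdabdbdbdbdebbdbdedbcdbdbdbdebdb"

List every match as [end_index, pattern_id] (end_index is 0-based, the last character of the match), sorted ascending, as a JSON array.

Construct AC machine:
Trie nodes:
  0='ε' goto b→1 d→13 e→5
  1='b' goto d→2
  2='bd' goto b→3
  3='bdb' goto d→4
  4='bdbd' goto ·  [P0 ends]
  5='e' goto d→10 e→6
  6='ee' goto a→7
  7='eea' goto a→8
  8='eeaa' goto d→9
  9='eeaad' goto ·  [P1 ends]
  10='ed' goto b→11
  11='edb' goto c→12
  12='edbc' goto ·  [P2 ends]
  13='d' goto b→14
  14='db' goto d→15
  15='dbd' goto ·  [P3 ends]

Failure links (BFS by depth):
  fail(1) 'b': from fail(0)=0 chase 'b': 0 ⇒ 0;  out=∅∪out(0)=∅
  fail(5) 'e': from fail(0)=0 chase 'e': 0 ⇒ 0;  out=∅∪out(0)=∅
  fail(13) 'd': from fail(0)=0 chase 'd': 0 ⇒ 0;  out=∅∪out(0)=∅
  fail(2) 'bd': from fail(1)=0 chase 'd': 0 ⇒ 13;  out=∅∪out(13)=∅
  fail(6) 'ee': from fail(5)=0 chase 'e': 0 ⇒ 5;  out=∅∪out(5)=∅
  fail(10) 'ed': from fail(5)=0 chase 'd': 0 ⇒ 13;  out=∅∪out(13)=∅
  fail(14) 'db': from fail(13)=0 chase 'b': 0 ⇒ 1;  out=∅∪out(1)=∅
  fail(3) 'bdb': from fail(2)=13 chase 'b': 13 ⇒ 14;  out=∅∪out(14)=∅
  fail(7) 'eea': from fail(6)=5 chase 'a': 5→0 ⇒ 0;  out=∅∪out(0)=∅
  fail(11) 'edb': from fail(10)=13 chase 'b': 13 ⇒ 14;  out=∅∪out(14)=∅
  fail(15) 'dbd': from fail(14)=1 chase 'd': 1 ⇒ 2;  out={3}∪out(2)={3}
  fail(4) 'bdbd': from fail(3)=14 chase 'd': 14 ⇒ 15;  out={0}∪out(15)={0,3}
  fail(8) 'eeaa': from fail(7)=0 chase 'a': 0 ⇒ 0;  out=∅∪out(0)=∅
  fail(12) 'edbc': from fail(11)=14 chase 'c': 14→1→0 ⇒ 0;  out={2}∪out(0)={2}
  fail(9) 'eeaad': from fail(8)=0 chase 'd': 0 ⇒ 13;  out={1}∪out(13)={1}

Run:
[0] read 'b'  n0⇒n1
[1] read 'd'  n1⇒n2
[2] read 'b'  n2⇒n3
[3] read 'd'  n3⇒n4  ** P0@[0:3],P3@[1:3]
[4] read 'a'  n4⇒n0 (fail-walked)
[5] read 'e'  n0⇒n5
[6] read 'c'  n5⇒n0 (fail-walked)
[7] read 'c'  n0⇒n0
[8] read 'd'  n0⇒n13
[9] read 'c'  n13⇒n0 (fail-walked)
[10] read 'd'  n0⇒n13
[11] read 'a'  n13⇒n0 (fail-walked)
[12] read 'b'  n0⇒n1
[13] read 'd'  n1⇒n2
[14] read 'b'  n2⇒n3
[15] read 'd'  n3⇒n4  ** P0@[12:15],P3@[13:15]
[16] read 'b'  n4⇒n3 (fail-walked)
[17] read 'd'  n3⇒n4  ** P0@[14:17],P3@[15:17]
[18] read 'b'  n4⇒n3 (fail-walked)
[19] read 'd'  n3⇒n4  ** P0@[16:19],P3@[17:19]
[20] read 'e'  n4⇒n5 (fail-walked)
[21] read 'b'  n5⇒n1 (fail-walked)
[22] read 'b'  n1⇒n1 (fail-walked)
[23] read 'd'  n1⇒n2
[24] read 'b'  n2⇒n3
[25] read 'd'  n3⇒n4  ** P0@[22:25],P3@[23:25]
[26] read 'e'  n4⇒n5 (fail-walked)
[27] read 'd'  n5⇒n10
[28] read 'b'  n10⇒n11
[29] read 'c'  n11⇒n12  ** P2@[26:29]
[30] read 'd'  n12⇒n13 (fail-walked)
[31] read 'b'  n13⇒n14
[32] read 'd'  n14⇒n15  ** P3@[30:32]
[33] read 'b'  n15⇒n3 (fail-walked)
[34] read 'd'  n3⇒n4  ** P0@[31:34],P3@[32:34]
[35] read 'b'  n4⇒n3 (fail-walked)
[36] read 'd'  n3⇒n4  ** P0@[33:36],P3@[34:36]
[37] read 'e'  n4⇒n5 (fail-walked)
[38] read 'b'  n5⇒n1 (fail-walked)
[39] read 'd'  n1⇒n2
[40] read 'b'  n2⇒n3

All matches (sorted): [[3,0],[3,3],[15,0],[15,3],[17,0],[17,3],[19,0],[19,3],[25,0],[25,3],[29,2],[32,3],[34,0],[34,3],[36,0],[36,3]]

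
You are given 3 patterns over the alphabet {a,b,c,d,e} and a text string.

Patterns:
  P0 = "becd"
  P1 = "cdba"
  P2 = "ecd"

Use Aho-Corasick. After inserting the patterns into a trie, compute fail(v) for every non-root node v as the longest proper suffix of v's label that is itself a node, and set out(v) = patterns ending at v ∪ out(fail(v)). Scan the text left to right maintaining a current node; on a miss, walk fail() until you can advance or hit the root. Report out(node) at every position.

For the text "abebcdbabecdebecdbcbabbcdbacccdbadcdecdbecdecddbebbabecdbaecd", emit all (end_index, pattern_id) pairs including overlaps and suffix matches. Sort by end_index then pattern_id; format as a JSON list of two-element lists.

Construct AC machine:
Trie (insert patterns):
  0='ε' goto b→1 c→5 e→9
  1='b' goto e→2
  2='be' goto c→3
  3='bec' goto d→4
  4='becd' goto ·  ←P0
  5='c' goto d→6
  6='cd' goto b→7
  7='cdb' goto a→8
  8='cdba' goto ·  ←P1
  9='e' goto c→10
  10='ec' goto d→11
  11='ecd' goto ·  ←P2

Failure links (BFS by depth):
  n1('b'): parent n0 fail=0; on 'b' 0 → fail=0;  out ∅∪∅=∅
  n5('c'): parent n0 fail=0; on 'c' 0 → fail=0;  out ∅∪∅=∅
  n9('e'): parent n0 fail=0; on 'e' 0 → fail=0;  out ∅∪∅=∅
  n2('be'): parent n1 fail=0; on 'e' 0 → fail=9;  out ∅∪∅=∅
  n6('cd'): parent n5 fail=0; on 'd' 0 → fail=0;  out ∅∪∅=∅
  n10('ec'): parent n9 fail=0; on 'c' 0 → fail=5;  out ∅∪∅=∅
  n3('bec'): parent n2 fail=9; on 'c' 9 → fail=10;  out ∅∪∅=∅
  n7('cdb'): parent n6 fail=0; on 'b' 0 → fail=1;  out ∅∪∅=∅
  n11('ecd'): parent n10 fail=5; on 'd' 5 → fail=6;  out {2}∪∅={2}
  n4('becd'): parent n3 fail=10; on 'd' 10 → fail=11;  out {0}∪{2}={0,2}
  n8('cdba'): parent n7 fail=1; on 'a' 1→0 → fail=0;  out {1}∪∅={1}

Scan:
i=0 'a': node 0→0
i=1 'b': node 0→1
i=2 'e': node 1→2
i=3 'b': node 2→1 ·f
i=4 'c': node 1→5 ·f
i=5 'd': node 5→6
i=6 'b': node 6→7
i=7 'a': node 7→8  ** P1@[4:7]
i=8 'b': node 8→1 ·f
i=9 'e': node 1→2
i=10 'c': node 2→3
i=11 'd': node 3→4  ** P0@[8:11],P2@[9:11]
i=12 'e': node 4→9 ·f
i=13 'b': node 9→1 ·f
i=14 'e': node 1→2
i=15 'c': node 2→3
i=16 'd': node 3→4  ** P0@[13:16],P2@[14:16]
i=17 'b': node 4→7 ·f
i=18 'c': node 7→5 ·f
i=19 'b': node 5→1 ·f
i=20 'a': node 1→0 ·f
i=21 'b': node 0→1
i=22 'b': node 1→1 ·f
i=23 'c': node 1→5 ·f
i=24 'd': node 5→6
i=25 'b': node 6→7
i=26 'a': node 7→8  ** P1@[23:26]
i=27 'c': node 8→5 ·f
i=28 'c': node 5→5 ·f
i=29 'c': node 5→5 ·f
i=30 'd': node 5→6
i=31 'b': node 6→7
i=32 'a': node 7→8  ** P1@[29:32]
i=33 'd': node 8→0 ·f
i=34 'c': node 0→5
i=35 'd': node 5→6
i=36 'e': node 6→9 ·f
i=37 'c': node 9→10
i=38 'd': node 10→11  ** P2@[36:38]
i=39 'b': node 11→7 ·f
i=40 'e': node 7→2 ·f
i=41 'c': node 2→3
i=42 'd': node 3→4  ** P0@[39:42],P2@[40:42]
i=43 'e': node 4→9 ·f
i=44 'c': node 9→10
i=45 'd': node 10→11  ** P2@[43:45]
i=46 'd': node 11→0 ·f
i=47 'b': node 0→1
i=48 'e': node 1→2
i=49 'b': node 2→1 ·f
i=50 'b': node 1→1 ·f
i=51 'a': node 1→0 ·f
i=52 'b': node 0→1
i=53 'e': node 1→2
i=54 'c': node 2→3
i=55 'd': node 3→4  ** P0@[52:55],P2@[53:55]
i=56 'b': node 4→7 ·f
i=57 'a': node 7→8  ** P1@[54:57]
i=58 'e': node 8→9 ·f
i=59 'c': node 9→10
i=60 'd': node 10→11  ** P2@[58:60]

Matches: [[7,1],[11,0],[11,2],[16,0],[16,2],[26,1],[32,1],[38,2],[42,0],[42,2],[45,2],[55,0],[55,2],[57,1],[60,2]]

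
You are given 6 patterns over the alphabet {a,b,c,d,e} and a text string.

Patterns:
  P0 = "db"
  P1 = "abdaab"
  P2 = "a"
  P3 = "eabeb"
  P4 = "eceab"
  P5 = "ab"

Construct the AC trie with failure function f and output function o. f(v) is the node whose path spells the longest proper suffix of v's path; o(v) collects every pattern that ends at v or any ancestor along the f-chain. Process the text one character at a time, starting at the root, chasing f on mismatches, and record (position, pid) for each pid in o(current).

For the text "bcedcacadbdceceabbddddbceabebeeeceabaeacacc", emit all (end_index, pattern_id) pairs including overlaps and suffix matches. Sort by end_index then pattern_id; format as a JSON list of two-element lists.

Build automaton:
Trie (insert patterns):
  0='ε' goto a→3 d→1 e→9
  1='d' goto b→2
  2='db' goto ·  [P0 ends]
  3='a' goto b→4  [P2 ends]
  4='ab' goto d→5  [P5 ends]
  5='abd' goto a→6
  6='abda' goto a→7
  7='abdaa' goto b→8
  8='abdaab' goto ·  [P1 ends]
  9='e' goto a→10 c→14
  10='ea' goto b→11
  11='eab' goto e→12
  12='eabe' goto b→13
  13='eabeb' goto ·  [P3 ends]
  14='ec' goto e→15
  15='ece' goto a→16
  16='ecea' goto b→17
  17='eceab' goto ·  [P4 ends]

BFS fail/out derivation:
  fail(1) 'd': from fail(0)=0 chase 'd': 0 ⇒ 0;  out=∅∪out(0)=∅
  fail(3) 'a': from fail(0)=0 chase 'a': 0 ⇒ 0;  out={2}∪out(0)={2}
  fail(9) 'e': from fail(0)=0 chase 'e': 0 ⇒ 0;  out=∅∪out(0)=∅
  fail(2) 'db': from fail(1)=0 chase 'b': 0 ⇒ 0;  out={0}∪out(0)={0}
  fail(4) 'ab': from fail(3)=0 chase 'b': 0 ⇒ 0;  out={5}∪out(0)={5}
  fail(10) 'ea': from fail(9)=0 chase 'a': 0 ⇒ 3;  out=∅∪out(3)={2}
  fail(14) 'ec': from fail(9)=0 chase 'c': 0 ⇒ 0;  out=∅∪out(0)=∅
  fail(5) 'abd': from fail(4)=0 chase 'd': 0 ⇒ 1;  out=∅∪out(1)=∅
  fail(11) 'eab': from fail(10)=3 chase 'b': 3 ⇒ 4;  out=∅∪out(4)={5}
  fail(15) 'ece': from fail(14)=0 chase 'e': 0 ⇒ 9;  out=∅∪out(9)=∅
  fail(6) 'abda': from fail(5)=1 chase 'a': 1→0 ⇒ 3;  out=∅∪out(3)={2}
  fail(12) 'eabe': from fail(11)=4 chase 'e': 4→0 ⇒ 9;  out=∅∪out(9)=∅
  fail(16) 'ecea': from fail(15)=9 chase 'a': 9 ⇒ 10;  out=∅∪out(10)={2}
  fail(7) 'abdaa': from fail(6)=3 chase 'a': 3→0 ⇒ 3;  out=∅∪out(3)={2}
  fail(13) 'eabeb': from fail(12)=9 chase 'b': 9→0 ⇒ 0;  out={3}∪out(0)={3}
  fail(17) 'eceab': from fail(16)=10 chase 'b': 10 ⇒ 11;  out={4}∪out(11)={4,5}
  fail(8) 'abdaab': from fail(7)=3 chase 'b': 3 ⇒ 4;  out={1}∪out(4)={1,5}

Run:
[0] read 'b'  n0⇒n0
[1] read 'c'  n0⇒n0
[2] read 'e'  n0⇒n9
[3] read 'd'  n9⇒n1 ·f
[4] read 'c'  n1⇒n0 ·f
[5] read 'a'  n0⇒n3  emit P2@[5:5]
[6] read 'c'  n3⇒n0 ·f
[7] read 'a'  n0⇒n3  emit P2@[7:7]
[8] read 'd'  n3⇒n1 ·f
[9] read 'b'  n1⇒n2  emit P0@[8:9]
[10] read 'd'  n2⇒n1 ·f
[11] read 'c'  n1⇒n0 ·f
[12] read 'e'  n0⇒n9
[13] read 'c'  n9⇒n14
[14] read 'e'  n14⇒n15
[15] read 'a'  n15⇒n16  emit P2@[15:15]
[16] read 'b'  n16⇒n17  emit P4@[12:16],P5@[15:16]
[17] read 'b'  n17⇒n0 ·f
[18] read 'd'  n0⇒n1
[19] read 'd'  n1⇒n1 ·f
[20] read 'd'  n1⇒n1 ·f
[21] read 'd'  n1⇒n1 ·f
[22] read 'b'  n1⇒n2  emit P0@[21:22]
[23] read 'c'  n2⇒n0 ·f
[24] read 'e'  n0⇒n9
[25] read 'a'  n9⇒n10  emit P2@[25:25]
[26] read 'b'  n10⇒n11  emit P5@[25:26]
[27] read 'e'  n11⇒n12
[28] read 'b'  n12⇒n13  emit P3@[24:28]
[29] read 'e'  n13⇒n9 ·f
[30] read 'e'  n9⇒n9 ·f
[31] read 'e'  n9⇒n9 ·f
[32] read 'c'  n9⇒n14
[33] read 'e'  n14⇒n15
[34] read 'a'  n15⇒n16  emit P2@[34:34]
[35] read 'b'  n16⇒n17  emit P4@[31:35],P5@[34:35]
[36] read 'a'  n17⇒n3 ·f  emit P2@[36:36]
[37] read 'e'  n3⇒n9 ·f
[38] read 'a'  n9⇒n10  emit P2@[38:38]
[39] read 'c'  n10⇒n0 ·f
[40] read 'a'  n0⇒n3  emit P2@[40:40]
[41] read 'c'  n3⇒n0 ·f
[42] read 'c'  n0⇒n0

Result: [[5,2],[7,2],[9,0],[15,2],[16,4],[16,5],[22,0],[25,2],[26,5],[28,3],[34,2],[35,4],[35,5],[36,2],[38,2],[40,2]]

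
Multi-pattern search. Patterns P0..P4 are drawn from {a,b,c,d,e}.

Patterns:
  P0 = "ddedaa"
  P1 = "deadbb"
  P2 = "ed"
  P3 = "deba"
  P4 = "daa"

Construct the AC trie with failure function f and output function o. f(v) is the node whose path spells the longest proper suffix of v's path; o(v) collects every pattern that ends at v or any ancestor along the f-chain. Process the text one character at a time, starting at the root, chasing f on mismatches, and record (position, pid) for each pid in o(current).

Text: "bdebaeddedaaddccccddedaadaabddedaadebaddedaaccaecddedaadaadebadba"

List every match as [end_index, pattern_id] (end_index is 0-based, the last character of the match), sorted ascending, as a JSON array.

Construct AC machine:
Trie (insert patterns):
  n0 'ε': d→1 e→12
  n1 'd': a→16 d→2 e→7
  n2 'dd': e→3
  n3 'dde': d→4
  n4 'dded': a→5
  n5 'ddeda': a→6
  n6 'ddedaa': ·  [P0 ends]
  n7 'de': a→8 b→14
  n8 'dea': d→9
  n9 'dead': b→10
  n10 'deadb': b→11
  n11 'deadbb': ·  [P1 ends]
  n12 'e': d→13
  n13 'ed': ·  [P2 ends]
  n14 'deb': a→15
  n15 'deba': ·  [P3 ends]
  n16 'da': a→17
  n17 'daa': ·  [P4 ends]

Failure links (BFS by depth):
  n1('d'): parent n0 fail=0; on 'd' 0 → fail=0;  out ∅∪∅=∅
  n12('e'): parent n0 fail=0; on 'e' 0 → fail=0;  out ∅∪∅=∅
  n2('dd'): parent n1 fail=0; on 'd' 0 → fail=1;  out ∅∪∅=∅
  n7('de'): parent n1 fail=0; on 'e' 0 → fail=12;  out ∅∪∅=∅
  n13('ed'): parent n12 fail=0; on 'd' 0 → fail=1;  out {2}∪∅={2}
  n16('da'): parent n1 fail=0; on 'a' 0 → fail=0;  out ∅∪∅=∅
  n3('dde'): parent n2 fail=1; on 'e' 1 → fail=7;  out ∅∪∅=∅
  n8('dea'): parent n7 fail=12; on 'a' 12→0 → fail=0;  out ∅∪∅=∅
  n14('deb'): parent n7 fail=12; on 'b' 12→0 → fail=0;  out ∅∪∅=∅
  n17('daa'): parent n16 fail=0; on 'a' 0 → fail=0;  out {4}∪∅={4}
  n4('dded'): parent n3 fail=7; on 'd' 7→12 → fail=13;  out ∅∪{2}={2}
  n9('dead'): parent n8 fail=0; on 'd' 0 → fail=1;  out ∅∪∅=∅
  n15('deba'): parent n14 fail=0; on 'a' 0 → fail=0;  out {3}∪∅={3}
  n5('ddeda'): parent n4 fail=13; on 'a' 13→1 → fail=16;  out ∅∪∅=∅
  n10('deadb'): parent n9 fail=1; on 'b' 1→0 → fail=0;  out ∅∪∅=∅
  n6('ddedaa'): parent n5 fail=16; on 'a' 16 → fail=17;  out {0}∪{4}={0,4}
  n11('deadbb'): parent n10 fail=0; on 'b' 0 → fail=0;  out {1}∪∅={1}

Run:
[0] read 'b'  n0⇒n0
[1] read 'd'  n0⇒n1
[2] read 'e'  n1⇒n7
[3] read 'b'  n7⇒n14
[4] read 'a'  n14⇒n15  emit P3@[1:4]
[5] read 'e'  n15⇒n12 (via fail)
[6] read 'd'  n12⇒n13  emit P2@[5:6]
[7] read 'd'  n13⇒n2 (via fail)
[8] read 'e'  n2⇒n3
[9] read 'd'  n3⇒n4  emit P2@[8:9]
[10] read 'a'  n4⇒n5
[11] read 'a'  n5⇒n6  emit P0@[6:11],P4@[9:11]
[12] read 'd'  n6⇒n1 (via fail)
[13] read 'd'  n1⇒n2
[14] read 'c'  n2⇒n0 (via fail)
[15] read 'c'  n0⇒n0
[16] read 'c'  n0⇒n0
[17] read 'c'  n0⇒n0
[18] read 'd'  n0⇒n1
[19] read 'd'  n1⇒n2
[20] read 'e'  n2⇒n3
[21] read 'd'  n3⇒n4  emit P2@[20:21]
[22] read 'a'  n4⇒n5
[23] read 'a'  n5⇒n6  emit P0@[18:23],P4@[21:23]
[24] read 'd'  n6⇒n1 (via fail)
[25] read 'a'  n1⇒n16
[26] read 'a'  n16⇒n17  emit P4@[24:26]
[27] read 'b'  n17⇒n0 (via fail)
[28] read 'd'  n0⇒n1
[29] read 'd'  n1⇒n2
[30] read 'e'  n2⇒n3
[31] read 'd'  n3⇒n4  emit P2@[30:31]
[32] read 'a'  n4⇒n5
[33] read 'a'  n5⇒n6  emit P0@[28:33],P4@[31:33]
[34] read 'd'  n6⇒n1 (via fail)
[35] read 'e'  n1⇒n7
[36] read 'b'  n7⇒n14
[37] read 'a'  n14⇒n15  emit P3@[34:37]
[38] read 'd'  n15⇒n1 (via fail)
[39] read 'd'  n1⇒n2
[40] read 'e'  n2⇒n3
[41] read 'd'  n3⇒n4  emit P2@[40:41]
[42] read 'a'  n4⇒n5
[43] read 'a'  n5⇒n6  emit P0@[38:43],P4@[41:43]
[44] read 'c'  n6⇒n0 (via fail)
[45] read 'c'  n0⇒n0
[46] read 'a'  n0⇒n0
[47] read 'e'  n0⇒n12
[48] read 'c'  n12⇒n0 (via fail)
[49] read 'd'  n0⇒n1
[50] read 'd'  n1⇒n2
[51] read 'e'  n2⇒n3
[52] read 'd'  n3⇒n4  emit P2@[51:52]
[53] read 'a'  n4⇒n5
[54] read 'a'  n5⇒n6  emit P0@[49:54],P4@[52:54]
[55] read 'd'  n6⇒n1 (via fail)
[56] read 'a'  n1⇒n16
[57] read 'a'  n16⇒n17  emit P4@[55:57]
[58] read 'd'  n17⇒n1 (via fail)
[59] read 'e'  n1⇒n7
[60] read 'b'  n7⇒n14
[61] read 'a'  n14⇒n15  emit P3@[58:61]
[62] read 'd'  n15⇒n1 (via fail)
[63] read 'b'  n1⇒n0 (via fail)
[64] read 'a'  n0⇒n0

Result: [[4,3],[6,2],[9,2],[11,0],[11,4],[21,2],[23,0],[23,4],[26,4],[31,2],[33,0],[33,4],[37,3],[41,2],[43,0],[43,4],[52,2],[54,0],[54,4],[57,4],[61,3]]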